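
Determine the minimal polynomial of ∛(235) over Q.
m_α(x) = x^3 - 235

α satisfies α^3 = 235, so x^3 - 235 annihilates α. By the rational root test, a rational root p/q (in lowest terms) of x^3 - 235 would satisfy p^3 = 235 q^3, forcing q = 1 and p^3 = 235; but 235 is not a perfect cube, contradiction. A monic cubic over Q with no rational root is irreducible (any nontrivial factorization would include a linear factor). Hence x^3 - 235 is the minimal polynomial of α, and in particular [Q(α):Q] = 3.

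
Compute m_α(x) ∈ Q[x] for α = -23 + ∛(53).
m_α(x) = x^3 + 69x^2 + 1587x + 12114

Set β = α + 23 = ∛(53), so β^3 = 53. Then (α + 23)^3 - 53 = 0, i.e. α is a root of g(x) = (x + 23)^3 - 53 = x^3 + 69x^2 + 1587x + 12114. Since g(x) = h(x + 23) where h(x) = x^3 - 53, and h is irreducible over Q (because 53 is not a perfect cube, so h has no rational root, and a monic cubic with no rational root is irreducible), g is also irreducible (irreducibility is preserved under the substitution x → x + 23). Hence m_α(x) = x^3 + 69x^2 + 1587x + 12114.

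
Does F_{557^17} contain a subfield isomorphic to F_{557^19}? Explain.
No: F_{557^19} is not a subfield of F_{557^17}

F_{p^m} embeds in F_{p^n} iff m | n. Here 19 ∤ 17 (since 17 = 0·19 + 17 with remainder 17 ≠ 0), so F_{557^19} is not a subfield of F_{557^17}. Equivalently: if it were, the tower law would give 19 = [F_{557^19}:F_557] dividing [F_{557^17}:F_557] = 17, contradiction.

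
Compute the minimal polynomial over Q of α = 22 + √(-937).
m_α(x) = x^2 - 44x + 1421

From α - 22 = √(-937), squaring gives (α - 22)^2 = -937, i.e. α^2 - 44α + 484 = -937, so α^2 - 44α + 1421 = 0. The discriminant of x^2 - 44x + 1421 is (-44)^2 - 4·(1421) = 1936 - 5684 = -3748, and 4·(-937) is not a perfect square in Q since -937 is squarefree and ≠ 1. Hence x^2 - 44x + 1421 is irreducible over Q and is the minimal polynomial of α.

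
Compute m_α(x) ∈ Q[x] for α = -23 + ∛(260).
m_α(x) = x^3 + 69x^2 + 1587x + 11907

Set β = α + 23 = ∛(260), so β^3 = 260. Then (α + 23)^3 - 260 = 0, i.e. α is a root of g(x) = (x + 23)^3 - 260 = x^3 + 69x^2 + 1587x + 11907. Since g(x) = h(x + 23) where h(x) = x^3 - 260, and h is irreducible over Q (because 260 is not a perfect cube, so h has no rational root, and a monic cubic with no rational root is irreducible), g is also irreducible (irreducibility is preserved under the substitution x → x + 23). Hence m_α(x) = x^3 + 69x^2 + 1587x + 11907.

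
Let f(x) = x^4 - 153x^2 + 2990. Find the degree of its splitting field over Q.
[K : Q] = 4

Solving the quadratic in x^2: x^2 = (153 ± √(153^2 - 4·2990))/2 = (153 ± √11449)/2 = (153 ± 107)/2, giving x^2 = 23 or x^2 = 130. So f(x) = (x^2 - 23)(x^2 - 130) and the roots of f are ±√23, ±√130. Hence the splitting field is K = Q(√23, √130). Since 23 and 130 are distinct squarefree integers > 1, their product 2990 is not a perfect square, so √130 ∉ Q(√23). By the tower law [K:Q] = [Q(√23,√130):Q(√23)] · [Q(√23):Q] = 2 · 2 = 4.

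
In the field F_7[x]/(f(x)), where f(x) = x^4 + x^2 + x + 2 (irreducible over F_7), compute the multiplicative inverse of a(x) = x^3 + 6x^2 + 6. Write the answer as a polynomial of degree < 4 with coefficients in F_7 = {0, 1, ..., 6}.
a(x)^(-1) ≡ 2x^3 + 6x^2 + 1 (mod f(x))

Since f is irreducible over F_7, F_7[x]/(f) is a field and a(x) ≠ 0 has an inverse. Apply the extended Euclidean algorithm to f(x) and a(x) in F_7[x]: f(x) = (x + 1)·a(x) + (2x^2 + 2x + 3);  a(x) = (4x + 6)·(2x^2 + 2x + 3) + (4x + 2);  (2x^2 + 2x + 3) = (4x + 2)·(4x + 2) + (6). The last nonzero remainder is the constant 6 = gcd(f, a) in F_7. Back-substituting through the division chain expresses 6 = s(x)·a(x) + t(x)·f(x) with s(x) ≡ 5x^3 + x^2 + 6 (mod f), so (5x^3 + x^2 + 6)·a(x) ≡ 6 (mod f). Multiplying by 6^(-1) ≡ 6 in F_7 gives a(x)^(-1) ≡ 6·(5x^3 + x^2 + 6) ≡ 2x^3 + 6x^2 + 1 (mod f). Check: (x^3 + 6x^2 + 6)·(2x^3 + 6x^2 + 1) = 2x^6 + 4x^5 + x^4 + 6x^3 + 6 ≡ 1 (mod x^4 + x^2 + x + 2).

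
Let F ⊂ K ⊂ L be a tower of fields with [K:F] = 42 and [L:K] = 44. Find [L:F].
[L:F] = 1848

The tower law says that for any tower of field extensions F ⊂ K ⊂ L with finite degrees, [L:F] = [L:K] · [K:F]. Here this gives [L:F] = 44 · 42 = 1848.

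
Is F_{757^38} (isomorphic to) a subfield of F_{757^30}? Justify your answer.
No: F_{757^38} is not a subfield of F_{757^30}

F_{p^m} embeds in F_{p^n} iff m | n. Here 38 ∤ 30 (since 30 = 0·38 + 30 with remainder 30 ≠ 0), so F_{757^38} is not a subfield of F_{757^30}. Equivalently: if it were, the tower law would give 38 = [F_{757^38}:F_757] dividing [F_{757^30}:F_757] = 30, contradiction.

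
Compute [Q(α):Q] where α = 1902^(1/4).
[Q(α):Q] = 4

α is a root of x^4 - 1902. By Eisenstein's criterion at the prime p = 2 (which divides the constant term 1902 but p^2 = 4 does not, since 1902 is squarefree), x^4 - 1902 is irreducible over Q. Hence [Q(α):Q] = 4.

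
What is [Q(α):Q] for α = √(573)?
[Q(α):Q] = 2

[Q(α):Q] equals the degree of the minimal polynomial of α. Here α^2 = 573 and x^2 - 573 is irreducible (d = 573 is squarefree, ≠ 1, hence not a square), so deg(m_α) = 2. Thus [Q(α):Q] = 2.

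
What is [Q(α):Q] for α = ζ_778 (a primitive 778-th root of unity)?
[Q(α):Q] = 388

The minimal polynomial of ζ_778 over Q is the 778-th cyclotomic polynomial Φ_778(x), which is irreducible over Q and has degree φ(778) = 388. Hence [Q(α):Q] = φ(778) = 388.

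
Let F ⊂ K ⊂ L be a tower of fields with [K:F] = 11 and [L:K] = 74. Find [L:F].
[L:F] = 814

The tower law says that for any tower of field extensions F ⊂ K ⊂ L with finite degrees, [L:F] = [L:K] · [K:F]. Here this gives [L:F] = 74 · 11 = 814.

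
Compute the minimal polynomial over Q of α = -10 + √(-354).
m_α(x) = x^2 + 20x + 454

From α + 10 = √(-354), squaring gives (α + 10)^2 = -354, i.e. α^2 + 20α + 100 = -354, so α^2 + 20α + 454 = 0. The discriminant of x^2 + 20x + 454 is (20)^2 - 4·(454) = 400 - 1816 = -1416, and 4·(-354) is not a perfect square in Q since -354 is squarefree and ≠ 1. Hence x^2 + 20x + 454 is irreducible over Q and is the minimal polynomial of α.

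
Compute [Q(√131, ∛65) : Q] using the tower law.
[Q(√131, ∛65) : Q] = 6

Let L = Q(√131, ∛65). Since Q(√131) ⊂ L and [Q(√131):Q] = 2, the tower law gives 2 | [L:Q]. Likewise Q(∛65) ⊂ L with [Q(∛65):Q] = 3 (because 65 is not a perfect cube), so 3 | [L:Q]. As gcd(2,3) = 1, [L:Q] is divisible by 6. Conversely L is generated over Q by √131 and ∛65, so [L:Q] ≤ 2·3 = 6. Therefore [Q(√131, ∛65) : Q] = 6.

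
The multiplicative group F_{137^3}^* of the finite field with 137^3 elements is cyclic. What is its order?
|F_{137^3}^*| = 2571352

F_{137^3} has 137^3 = 2571353 elements; its multiplicative group consists of all nonzero elements, so |F_{137^3}^*| = 2571353 - 1 = 2571352. (It is cyclic since any finite subgroup of the multiplicative group of a field is cyclic.)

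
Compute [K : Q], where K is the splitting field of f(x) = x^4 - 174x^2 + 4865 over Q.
[K : Q] = 4

Solving the quadratic in x^2: x^2 = (174 ± √(174^2 - 4·4865))/2 = (174 ± √10816)/2 = (174 ± 104)/2, giving x^2 = 35 or x^2 = 139. So f(x) = (x^2 - 35)(x^2 - 139) and the roots of f are ±√35, ±√139. Hence the splitting field is K = Q(√35, √139). Since 35 and 139 are distinct squarefree integers > 1, their product 4865 is not a perfect square, so √139 ∉ Q(√35). By the tower law [K:Q] = [Q(√35,√139):Q(√35)] · [Q(√35):Q] = 2 · 2 = 4.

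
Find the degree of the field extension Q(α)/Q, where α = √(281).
[Q(α):Q] = 2

[Q(α):Q] equals the degree of the minimal polynomial of α. Here α^2 = 281 and x^2 - 281 is irreducible (d = 281 is squarefree, ≠ 1, hence not a square), so deg(m_α) = 2. Thus [Q(α):Q] = 2.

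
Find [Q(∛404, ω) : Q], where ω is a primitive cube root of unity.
[Q(∛404, ω) : Q] = 6

[Q(∛404):Q] = 3 (min poly x^3 - 404, irreducible since 404 is not a perfect cube). [Q(ω):Q] = 2 (min poly x^2 + x + 1). Since Q(∛404) ⊂ R and ω ∉ R, we have ω ∉ Q(∛404), so x^2 + x + 1 remains irreducible over Q(∛404) and [Q(∛404, ω) : Q(∛404)] = 2. By the tower law, [Q(∛404, ω) : Q] = 3 · 2 = 6. (In fact Q(∛404, ω) is the splitting field of x^3 - 404 over Q.)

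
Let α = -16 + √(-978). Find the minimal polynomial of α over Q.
m_α(x) = x^2 + 32x + 1234

From α + 16 = √(-978), squaring gives (α + 16)^2 = -978, i.e. α^2 + 32α + 256 = -978, so α^2 + 32α + 1234 = 0. The discriminant of x^2 + 32x + 1234 is (32)^2 - 4·(1234) = 1024 - 4936 = -3912, and 4·(-978) is not a perfect square in Q since -978 is squarefree and ≠ 1. Hence x^2 + 32x + 1234 is irreducible over Q and is the minimal polynomial of α.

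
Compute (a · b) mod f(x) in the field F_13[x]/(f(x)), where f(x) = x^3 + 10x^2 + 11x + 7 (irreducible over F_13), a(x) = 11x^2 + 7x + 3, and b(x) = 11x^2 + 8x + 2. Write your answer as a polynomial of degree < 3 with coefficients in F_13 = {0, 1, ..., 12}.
a · b ≡ 2 (mod f(x))

Multiply in F_13[x]: a(x)·b(x) = (11x^2 + 7x + 3)·(11x^2 + 8x + 2) = 4x^4 + 9x^3 + 7x^2 + 12x + 6. This has degree ≥ 3, so divide by f(x) over F_13: 4x^4 + 9x^3 + 7x^2 + 12x + 6 = (4x + 8)·(x^3 + 10x^2 + 11x + 7) + (2). Hence a·b ≡ 2 (mod f). (F_13[x]/(f) is a field with 13^3 = 2197 elements since f is irreducible of degree 3.)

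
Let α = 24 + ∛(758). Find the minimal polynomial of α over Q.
m_α(x) = x^3 - 72x^2 + 1728x - 14582

Set β = α - 24 = ∛(758), so β^3 = 758. Then (α - 24)^3 - 758 = 0, i.e. α is a root of g(x) = (x - 24)^3 - 758 = x^3 - 72x^2 + 1728x - 14582. Since g(x) = h(x - 24) where h(x) = x^3 - 758, and h is irreducible over Q (because 758 is not a perfect cube, so h has no rational root, and a monic cubic with no rational root is irreducible), g is also irreducible (irreducibility is preserved under the substitution x → x - 24). Hence m_α(x) = x^3 - 72x^2 + 1728x - 14582.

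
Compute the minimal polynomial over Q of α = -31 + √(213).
m_α(x) = x^2 + 62x + 748

From α + 31 = √(213), squaring gives (α + 31)^2 = 213, i.e. α^2 + 62α + 961 = 213, so α^2 + 62α + 748 = 0. The discriminant of x^2 + 62x + 748 is (62)^2 - 4·(748) = 3844 - 2992 = 852, and 4·(213) is not a perfect square in Q since 213 is squarefree and ≠ 1. Hence x^2 + 62x + 748 is irreducible over Q and is the minimal polynomial of α.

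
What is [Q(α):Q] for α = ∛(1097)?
[Q(α):Q] = 3

The minimal polynomial of α is x^3 - 1097, irreducible over Q since 1097 is not a perfect cube (so x^3 - 1097 has no rational root). Hence [Q(α):Q] = deg(m_α) = 3.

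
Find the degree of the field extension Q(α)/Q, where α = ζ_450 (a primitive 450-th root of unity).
[Q(α):Q] = 120

The minimal polynomial of ζ_450 over Q is the 450-th cyclotomic polynomial Φ_450(x), which is irreducible over Q and has degree φ(450) = 120. Hence [Q(α):Q] = φ(450) = 120.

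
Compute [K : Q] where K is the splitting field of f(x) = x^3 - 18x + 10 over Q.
[K : Q] = 6

By the rational root test, any rational root of the monic integer polynomial f(x) = x^3 - 18x + 10 must be an integer dividing the constant term 10, i.e. one of ±{1, 2, 5, 10}. Evaluating: f(1) = -7, f(-1) = 27, f(2) = -18, f(-2) = 38, f(5) = 45, f(-5) = -25, f(10) = 830, f(-10) = -810; none is 0, so f has no rational root and is therefore irreducible over Q (a cubic with no linear factor over a field is irreducible). For an irreducible cubic, the Galois group is A_3 or S_3 according as the discriminant disc(f) = -4a^3 - 27b^2 = -4·(-18)^3 - 27·(10)^2 = 20628 is or is not a square in Q. Here disc(f) = 20628 is not a perfect square in Q, so the Galois group of f over Q is not contained in A_3 and must be all of S_3. The splitting field has degree |S_3| = 6 over Q, so [K : Q] = 6.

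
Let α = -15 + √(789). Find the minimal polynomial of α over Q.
m_α(x) = x^2 + 30x - 564

From α + 15 = √(789), squaring gives (α + 15)^2 = 789, i.e. α^2 + 30α + 225 = 789, so α^2 + 30α - 564 = 0. The discriminant of x^2 + 30x - 564 is (30)^2 - 4·(-564) = 900 + 2256 = 3156, and 4·(789) is not a perfect square in Q since 789 is squarefree and ≠ 1. Hence x^2 + 30x - 564 is irreducible over Q and is the minimal polynomial of α.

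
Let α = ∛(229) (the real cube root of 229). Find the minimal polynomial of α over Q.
m_α(x) = x^3 - 229

α satisfies α^3 = 229, so x^3 - 229 annihilates α. By the rational root test, a rational root p/q (in lowest terms) of x^3 - 229 would satisfy p^3 = 229 q^3, forcing q = 1 and p^3 = 229; but 229 is not a perfect cube, contradiction. A monic cubic over Q with no rational root is irreducible (any nontrivial factorization would include a linear factor). Hence x^3 - 229 is the minimal polynomial of α, and in particular [Q(α):Q] = 3.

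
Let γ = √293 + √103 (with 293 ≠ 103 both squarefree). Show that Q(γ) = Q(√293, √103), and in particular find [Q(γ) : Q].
[Q(γ) : Q] = 4 (equivalently, Q(γ) = Q(√293, √103))

Obviously Q(γ) ⊆ Q(√293, √103), and [Q(√293, √103):Q] = 4 (since 293, 103 are distinct squarefree integers > 1 with 30179 not a perfect square). To show equality we compute the minimal polynomial of γ. From γ = √293 + √103: γ^2 = 293 + 2√(30179) + 103 = 396 + 2√(30179), so γ^2 - 396 = 2√(30179); squaring, (γ^2 - 396)^2 = 4·30179, i.e. γ^4 - 792γ^2 + 156816 - 120716 = 0, i.e. γ^4 - 792γ^2 + 36100 = 0. So γ is a root of x^4 - 792x^2 + 36100. This polynomial is irreducible over Q: it has no rational root (each ±√293 ± √103 is irrational), and any factorization into two quadratics over Q would force √(30179) ∈ Q (pairing opposite roots) or √293, √103 ∈ Q (other pairings), all impossible. Hence [Q(γ):Q] = 4 = [Q(√293, √103):Q], so Q(γ) = Q(√293, √103).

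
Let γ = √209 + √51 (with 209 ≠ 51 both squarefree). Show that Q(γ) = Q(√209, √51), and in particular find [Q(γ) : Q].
[Q(γ) : Q] = 4 (equivalently, Q(γ) = Q(√209, √51))

Obviously Q(γ) ⊆ Q(√209, √51), and [Q(√209, √51):Q] = 4 (since 209, 51 are distinct squarefree integers > 1 with 10659 not a perfect square). To show equality we compute the minimal polynomial of γ. From γ = √209 + √51: γ^2 = 209 + 2√(10659) + 51 = 260 + 2√(10659), so γ^2 - 260 = 2√(10659); squaring, (γ^2 - 260)^2 = 4·10659, i.e. γ^4 - 520γ^2 + 67600 - 42636 = 0, i.e. γ^4 - 520γ^2 + 24964 = 0. So γ is a root of x^4 - 520x^2 + 24964. This polynomial is irreducible over Q: it has no rational root (each ±√209 ± √51 is irrational), and any factorization into two quadratics over Q would force √(10659) ∈ Q (pairing opposite roots) or √209, √51 ∈ Q (other pairings), all impossible. Hence [Q(γ):Q] = 4 = [Q(√209, √51):Q], so Q(γ) = Q(√209, √51).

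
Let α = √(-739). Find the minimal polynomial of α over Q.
m_α(x) = x^2 + 739

α satisfies α^2 + 739 = 0, so x^2 + 739 annihilates α. Since d = -739 is squarefree and ≠ 1, it is not a perfect square in Q, so x^2 + 739 has no rational root and is therefore irreducible over Q (a degree-2 polynomial over a field is irreducible iff it has no root). Hence m_α(x) = x^2 + 739.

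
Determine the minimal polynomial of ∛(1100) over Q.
m_α(x) = x^3 - 1100

α satisfies α^3 = 1100, so x^3 - 1100 annihilates α. By the rational root test, a rational root p/q (in lowest terms) of x^3 - 1100 would satisfy p^3 = 1100 q^3, forcing q = 1 and p^3 = 1100; but 1100 is not a perfect cube, contradiction. A monic cubic over Q with no rational root is irreducible (any nontrivial factorization would include a linear factor). Hence x^3 - 1100 is the minimal polynomial of α, and in particular [Q(α):Q] = 3.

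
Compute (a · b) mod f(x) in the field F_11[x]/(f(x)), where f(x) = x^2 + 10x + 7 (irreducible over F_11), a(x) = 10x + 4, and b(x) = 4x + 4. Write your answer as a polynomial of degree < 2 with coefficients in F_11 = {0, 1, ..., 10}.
a · b ≡ 8x (mod f(x))

Multiply in F_11[x]: a(x)·b(x) = (10x + 4)·(4x + 4) = 7x^2 + x + 5. This has degree ≥ 2, so divide by f(x) over F_11: 7x^2 + x + 5 = (7)·(x^2 + 10x + 7) + (8x). Hence a·b ≡ 8x (mod f). (F_11[x]/(f) is a field with 11^2 = 121 elements since f is irreducible of degree 2.)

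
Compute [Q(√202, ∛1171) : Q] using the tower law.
[Q(√202, ∛1171) : Q] = 6

Let L = Q(√202, ∛1171). Since Q(√202) ⊂ L and [Q(√202):Q] = 2, the tower law gives 2 | [L:Q]. Likewise Q(∛1171) ⊂ L with [Q(∛1171):Q] = 3 (because 1171 is not a perfect cube), so 3 | [L:Q]. As gcd(2,3) = 1, [L:Q] is divisible by 6. Conversely L is generated over Q by √202 and ∛1171, so [L:Q] ≤ 2·3 = 6. Therefore [Q(√202, ∛1171) : Q] = 6.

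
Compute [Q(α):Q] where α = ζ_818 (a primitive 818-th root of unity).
[Q(α):Q] = 408

The minimal polynomial of ζ_818 over Q is the 818-th cyclotomic polynomial Φ_818(x), which is irreducible over Q and has degree φ(818) = 408. Hence [Q(α):Q] = φ(818) = 408.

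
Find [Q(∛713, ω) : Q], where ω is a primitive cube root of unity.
[Q(∛713, ω) : Q] = 6

[Q(∛713):Q] = 3 (min poly x^3 - 713, irreducible since 713 is not a perfect cube). [Q(ω):Q] = 2 (min poly x^2 + x + 1). Since Q(∛713) ⊂ R and ω ∉ R, we have ω ∉ Q(∛713), so x^2 + x + 1 remains irreducible over Q(∛713) and [Q(∛713, ω) : Q(∛713)] = 2. By the tower law, [Q(∛713, ω) : Q] = 3 · 2 = 6. (In fact Q(∛713, ω) is the splitting field of x^3 - 713 over Q.)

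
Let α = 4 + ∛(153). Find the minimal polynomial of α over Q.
m_α(x) = x^3 - 12x^2 + 48x - 217

Set β = α - 4 = ∛(153), so β^3 = 153. Then (α - 4)^3 - 153 = 0, i.e. α is a root of g(x) = (x - 4)^3 - 153 = x^3 - 12x^2 + 48x - 217. Since g(x) = h(x - 4) where h(x) = x^3 - 153, and h is irreducible over Q (because 153 is not a perfect cube, so h has no rational root, and a monic cubic with no rational root is irreducible), g is also irreducible (irreducibility is preserved under the substitution x → x - 4). Hence m_α(x) = x^3 - 12x^2 + 48x - 217.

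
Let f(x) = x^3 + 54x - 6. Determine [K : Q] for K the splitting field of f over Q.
[K : Q] = 6

By the rational root test, any rational root of the monic integer polynomial f(x) = x^3 + 54x - 6 must be an integer dividing the constant term -6, i.e. one of ±{1, 2, 3, 6}. Evaluating: f(1) = 49, f(-1) = -61, f(2) = 110, f(-2) = -122, f(3) = 183, f(-3) = -195, f(6) = 534, f(-6) = -546; none is 0, so f has no rational root and is therefore irreducible over Q (a cubic with no linear factor over a field is irreducible). For an irreducible cubic, the Galois group is A_3 or S_3 according as the discriminant disc(f) = -4a^3 - 27b^2 = -4·(54)^3 - 27·(-6)^2 = -630828 is or is not a square in Q. Here disc(f) = -630828 is not a perfect square in Q, so the Galois group of f over Q is not contained in A_3 and must be all of S_3. The splitting field has degree |S_3| = 6 over Q, so [K : Q] = 6.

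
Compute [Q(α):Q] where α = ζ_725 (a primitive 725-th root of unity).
[Q(α):Q] = 560

The minimal polynomial of ζ_725 over Q is the 725-th cyclotomic polynomial Φ_725(x), which is irreducible over Q and has degree φ(725) = 560. Hence [Q(α):Q] = φ(725) = 560.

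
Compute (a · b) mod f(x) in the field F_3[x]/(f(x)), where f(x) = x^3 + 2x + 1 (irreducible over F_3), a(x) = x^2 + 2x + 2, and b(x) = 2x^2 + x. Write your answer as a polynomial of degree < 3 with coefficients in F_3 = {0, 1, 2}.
a · b ≡ 2x^2 + 2x + 1 (mod f(x))

Multiply in F_3[x]: a(x)·b(x) = (x^2 + 2x + 2)·(2x^2 + x) = 2x^4 + 2x^3 + 2x. This has degree ≥ 3, so divide by f(x) over F_3: 2x^4 + 2x^3 + 2x = (2x + 2)·(x^3 + 2x + 1) + (2x^2 + 2x + 1). Hence a·b ≡ 2x^2 + 2x + 1 (mod f). (F_3[x]/(f) is a field with 3^3 = 27 elements since f is irreducible of degree 3.)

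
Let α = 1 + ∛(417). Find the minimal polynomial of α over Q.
m_α(x) = x^3 - 3x^2 + 3x - 418

Set β = α - 1 = ∛(417), so β^3 = 417. Then (α - 1)^3 - 417 = 0, i.e. α is a root of g(x) = (x - 1)^3 - 417 = x^3 - 3x^2 + 3x - 418. Since g(x) = h(x - 1) where h(x) = x^3 - 417, and h is irreducible over Q (because 417 is not a perfect cube, so h has no rational root, and a monic cubic with no rational root is irreducible), g is also irreducible (irreducibility is preserved under the substitution x → x - 1). Hence m_α(x) = x^3 - 3x^2 + 3x - 418.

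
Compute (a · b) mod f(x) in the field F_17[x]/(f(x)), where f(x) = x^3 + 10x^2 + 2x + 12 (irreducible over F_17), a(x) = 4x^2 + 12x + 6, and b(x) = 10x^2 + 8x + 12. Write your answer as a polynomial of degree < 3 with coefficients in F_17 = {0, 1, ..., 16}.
a · b ≡ 3x^2 + 4x + 5 (mod f(x))

Multiply in F_17[x]: a(x)·b(x) = (4x^2 + 12x + 6)·(10x^2 + 8x + 12) = 6x^4 + 16x^3 + 5x + 4. This has degree ≥ 3, so divide by f(x) over F_17: 6x^4 + 16x^3 + 5x + 4 = (6x + 7)·(x^3 + 10x^2 + 2x + 12) + (3x^2 + 4x + 5). Hence a·b ≡ 3x^2 + 4x + 5 (mod f). (F_17[x]/(f) is a field with 17^3 = 4913 elements since f is irreducible of degree 3.)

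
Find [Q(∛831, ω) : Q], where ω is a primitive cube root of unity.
[Q(∛831, ω) : Q] = 6

[Q(∛831):Q] = 3 (min poly x^3 - 831, irreducible since 831 is not a perfect cube). [Q(ω):Q] = 2 (min poly x^2 + x + 1). Since Q(∛831) ⊂ R and ω ∉ R, we have ω ∉ Q(∛831), so x^2 + x + 1 remains irreducible over Q(∛831) and [Q(∛831, ω) : Q(∛831)] = 2. By the tower law, [Q(∛831, ω) : Q] = 3 · 2 = 6. (In fact Q(∛831, ω) is the splitting field of x^3 - 831 over Q.)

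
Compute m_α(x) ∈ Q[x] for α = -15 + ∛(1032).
m_α(x) = x^3 + 45x^2 + 675x + 2343

Set β = α + 15 = ∛(1032), so β^3 = 1032. Then (α + 15)^3 - 1032 = 0, i.e. α is a root of g(x) = (x + 15)^3 - 1032 = x^3 + 45x^2 + 675x + 2343. Since g(x) = h(x + 15) where h(x) = x^3 - 1032, and h is irreducible over Q (because 1032 is not a perfect cube, so h has no rational root, and a monic cubic with no rational root is irreducible), g is also irreducible (irreducibility is preserved under the substitution x → x + 15). Hence m_α(x) = x^3 + 45x^2 + 675x + 2343.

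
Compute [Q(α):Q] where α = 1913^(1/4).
[Q(α):Q] = 4

α is a root of x^4 - 1913. By Eisenstein's criterion at the prime p = 1913 (which divides the constant term 1913 but p^2 = 3659569 does not, since 1913 is squarefree), x^4 - 1913 is irreducible over Q. Hence [Q(α):Q] = 4.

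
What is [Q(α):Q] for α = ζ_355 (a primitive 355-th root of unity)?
[Q(α):Q] = 280

The minimal polynomial of ζ_355 over Q is the 355-th cyclotomic polynomial Φ_355(x), which is irreducible over Q and has degree φ(355) = 280. Hence [Q(α):Q] = φ(355) = 280.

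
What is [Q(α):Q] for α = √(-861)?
[Q(α):Q] = 2

[Q(α):Q] equals the degree of the minimal polynomial of α. Here α^2 = -861 and x^2 + 861 is irreducible (d = -861 is squarefree, ≠ 1, hence not a square), so deg(m_α) = 2. Thus [Q(α):Q] = 2.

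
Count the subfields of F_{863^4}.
F_{863^4} has 3 subfields

The subfields of F_{p^n} are exactly the fields F_{p^d} for d | n (each is the fixed field of the unique index-d subgroup of Gal(F_{p^n}/F_p) ≅ Z/nZ). The divisors of n = 4 are {1, 2, 4}, giving 3 subfields: F_{863^1}, F_{863^2}, F_{863^4}.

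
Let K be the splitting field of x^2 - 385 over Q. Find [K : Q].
[K : Q] = 2

f(x) = x^2 - 385 factors as (x - √385)(x + √385). The splitting field is K = Q(√385). Since 385 is squarefree and > 1, it is not a perfect square, so x^2 - 385 is irreducible over Q and [Q(√385) : Q] = 2. Hence [K : Q] = 2.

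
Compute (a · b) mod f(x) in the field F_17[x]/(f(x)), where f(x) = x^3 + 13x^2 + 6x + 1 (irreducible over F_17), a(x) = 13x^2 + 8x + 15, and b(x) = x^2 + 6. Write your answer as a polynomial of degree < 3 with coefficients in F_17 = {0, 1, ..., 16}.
a · b ≡ 15x + 13 (mod f(x))

Multiply in F_17[x]: a(x)·b(x) = (13x^2 + 8x + 15)·(x^2 + 6) = 13x^4 + 8x^3 + 8x^2 + 14x + 5. This has degree ≥ 3, so divide by f(x) over F_17: 13x^4 + 8x^3 + 8x^2 + 14x + 5 = (13x + 9)·(x^3 + 13x^2 + 6x + 1) + (15x + 13). Hence a·b ≡ 15x + 13 (mod f). (F_17[x]/(f) is a field with 17^3 = 4913 elements since f is irreducible of degree 3.)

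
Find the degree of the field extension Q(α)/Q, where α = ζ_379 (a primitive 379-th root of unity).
[Q(α):Q] = 378

The minimal polynomial of ζ_379 over Q is the 379-th cyclotomic polynomial Φ_379(x), which is irreducible over Q and has degree φ(379) = 378. Hence [Q(α):Q] = φ(379) = 378.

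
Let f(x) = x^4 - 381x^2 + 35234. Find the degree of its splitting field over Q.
[K : Q] = 4

Solving the quadratic in x^2: x^2 = (381 ± √(381^2 - 4·35234))/2 = (381 ± √4225)/2 = (381 ± 65)/2, giving x^2 = 223 or x^2 = 158. So f(x) = (x^2 - 223)(x^2 - 158) and the roots of f are ±√223, ±√158. Hence the splitting field is K = Q(√223, √158). Since 223 and 158 are distinct squarefree integers > 1, their product 35234 is not a perfect square, so √158 ∉ Q(√223). By the tower law [K:Q] = [Q(√223,√158):Q(√223)] · [Q(√223):Q] = 2 · 2 = 4.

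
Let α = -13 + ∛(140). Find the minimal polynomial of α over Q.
m_α(x) = x^3 + 39x^2 + 507x + 2057

Set β = α + 13 = ∛(140), so β^3 = 140. Then (α + 13)^3 - 140 = 0, i.e. α is a root of g(x) = (x + 13)^3 - 140 = x^3 + 39x^2 + 507x + 2057. Since g(x) = h(x + 13) where h(x) = x^3 - 140, and h is irreducible over Q (because 140 is not a perfect cube, so h has no rational root, and a monic cubic with no rational root is irreducible), g is also irreducible (irreducibility is preserved under the substitution x → x + 13). Hence m_α(x) = x^3 + 39x^2 + 507x + 2057.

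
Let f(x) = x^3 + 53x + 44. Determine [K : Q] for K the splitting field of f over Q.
[K : Q] = 6

By the rational root test, any rational root of the monic integer polynomial f(x) = x^3 + 53x + 44 must be an integer dividing the constant term 44, i.e. one of ±{1, 2, 4, 11, 22, 44}. Evaluating: f(1) = 98, f(-1) = -10, f(2) = 158, f(-2) = -70, f(4) = 320, f(-4) = -232, f(11) = 1958, f(-11) = -1870, f(22) = 11858, f(-22) = -11770, f(44) = 87560, f(-44) = -87472; none is 0, so f has no rational root and is therefore irreducible over Q (a cubic with no linear factor over a field is irreducible). For an irreducible cubic, the Galois group is A_3 or S_3 according as the discriminant disc(f) = -4a^3 - 27b^2 = -4·(53)^3 - 27·(44)^2 = -647780 is or is not a square in Q. Here disc(f) = -647780 is not a perfect square in Q, so the Galois group of f over Q is not contained in A_3 and must be all of S_3. The splitting field has degree |S_3| = 6 over Q, so [K : Q] = 6.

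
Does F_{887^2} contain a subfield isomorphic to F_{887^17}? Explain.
No: F_{887^17} is not a subfield of F_{887^2}

F_{p^m} embeds in F_{p^n} iff m | n. Here 17 ∤ 2 (since 2 = 0·17 + 2 with remainder 2 ≠ 0), so F_{887^17} is not a subfield of F_{887^2}. Equivalently: if it were, the tower law would give 17 = [F_{887^17}:F_887] dividing [F_{887^2}:F_887] = 2, contradiction.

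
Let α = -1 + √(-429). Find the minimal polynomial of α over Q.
m_α(x) = x^2 + 2x + 430

From α + 1 = √(-429), squaring gives (α + 1)^2 = -429, i.e. α^2 + 2α + 1 = -429, so α^2 + 2α + 430 = 0. The discriminant of x^2 + 2x + 430 is (2)^2 - 4·(430) = 4 - 1720 = -1716, and 4·(-429) is not a perfect square in Q since -429 is squarefree and ≠ 1. Hence x^2 + 2x + 430 is irreducible over Q and is the minimal polynomial of α.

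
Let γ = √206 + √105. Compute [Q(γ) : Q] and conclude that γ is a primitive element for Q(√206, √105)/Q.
[Q(γ) : Q] = 4 (equivalently, Q(γ) = Q(√206, √105))

Obviously Q(γ) ⊆ Q(√206, √105), and [Q(√206, √105):Q] = 4 (since 206, 105 are distinct squarefree integers > 1 with 21630 not a perfect square). To show equality we compute the minimal polynomial of γ. From γ = √206 + √105: γ^2 = 206 + 2√(21630) + 105 = 311 + 2√(21630), so γ^2 - 311 = 2√(21630); squaring, (γ^2 - 311)^2 = 4·21630, i.e. γ^4 - 622γ^2 + 96721 - 86520 = 0, i.e. γ^4 - 622γ^2 + 10201 = 0. So γ is a root of x^4 - 622x^2 + 10201. This polynomial is irreducible over Q: it has no rational root (each ±√206 ± √105 is irrational), and any factorization into two quadratics over Q would force √(21630) ∈ Q (pairing opposite roots) or √206, √105 ∈ Q (other pairings), all impossible. Hence [Q(γ):Q] = 4 = [Q(√206, √105):Q], so Q(γ) = Q(√206, √105).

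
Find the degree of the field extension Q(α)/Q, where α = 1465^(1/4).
[Q(α):Q] = 4

α is a root of x^4 - 1465. By Eisenstein's criterion at the prime p = 5 (which divides the constant term 1465 but p^2 = 25 does not, since 1465 is squarefree), x^4 - 1465 is irreducible over Q. Hence [Q(α):Q] = 4.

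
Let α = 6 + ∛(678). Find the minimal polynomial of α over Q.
m_α(x) = x^3 - 18x^2 + 108x - 894

Set β = α - 6 = ∛(678), so β^3 = 678. Then (α - 6)^3 - 678 = 0, i.e. α is a root of g(x) = (x - 6)^3 - 678 = x^3 - 18x^2 + 108x - 894. Since g(x) = h(x - 6) where h(x) = x^3 - 678, and h is irreducible over Q (because 678 is not a perfect cube, so h has no rational root, and a monic cubic with no rational root is irreducible), g is also irreducible (irreducibility is preserved under the substitution x → x - 6). Hence m_α(x) = x^3 - 18x^2 + 108x - 894.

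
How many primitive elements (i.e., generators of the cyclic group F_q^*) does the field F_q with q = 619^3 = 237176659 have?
There are φ(237176658) = 74159712 primitive elements

F_q^* is cyclic of order q - 1 = 237176658. A cyclic group of order m has exactly φ(m) generators. Here m = 237176658 = 2 · 3^2 · 19 · 103 · 6733, so the number of primitive elements is φ(237176658) = 74159712.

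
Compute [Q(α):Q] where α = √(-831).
[Q(α):Q] = 2

[Q(α):Q] equals the degree of the minimal polynomial of α. Here α^2 = -831 and x^2 + 831 is irreducible (d = -831 is squarefree, ≠ 1, hence not a square), so deg(m_α) = 2. Thus [Q(α):Q] = 2.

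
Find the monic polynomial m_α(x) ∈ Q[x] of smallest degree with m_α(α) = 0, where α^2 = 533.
m_α(x) = x^2 - 533

α satisfies α^2 - 533 = 0, so x^2 - 533 annihilates α. Since d = 533 is squarefree and ≠ 1, it is not a perfect square in Q, so x^2 - 533 has no rational root and is therefore irreducible over Q (a degree-2 polynomial over a field is irreducible iff it has no root). Hence m_α(x) = x^2 - 533.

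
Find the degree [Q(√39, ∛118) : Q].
[Q(√39, ∛118) : Q] = 6

Let L = Q(√39, ∛118). Since Q(√39) ⊂ L and [Q(√39):Q] = 2, the tower law gives 2 | [L:Q]. Likewise Q(∛118) ⊂ L with [Q(∛118):Q] = 3 (because 118 is not a perfect cube), so 3 | [L:Q]. As gcd(2,3) = 1, [L:Q] is divisible by 6. Conversely L is generated over Q by √39 and ∛118, so [L:Q] ≤ 2·3 = 6. Therefore [Q(√39, ∛118) : Q] = 6.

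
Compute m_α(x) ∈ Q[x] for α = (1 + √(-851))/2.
m_α(x) = x^2 - x + 213

From 2α - 1 = √(-851), squaring gives (2α - 1)^2 = -851, i.e. 4α^2 - 4α + 1 = -851, so α^2 - α + (1 + 851)/4 = 0. Since -851 ≡ 1 (mod 4), (1 + 851)/4 = 213 ∈ Z. The polynomial x^2 - x + 213 has discriminant 1 - 4·(213) = -851, which is not a perfect square in Q (d = -851 is squarefree and ≠ 1), so x^2 - x + 213 is irreducible over Q. It is the minimal polynomial of α.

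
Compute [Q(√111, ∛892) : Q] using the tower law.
[Q(√111, ∛892) : Q] = 6

Let L = Q(√111, ∛892). Since Q(√111) ⊂ L and [Q(√111):Q] = 2, the tower law gives 2 | [L:Q]. Likewise Q(∛892) ⊂ L with [Q(∛892):Q] = 3 (because 892 is not a perfect cube), so 3 | [L:Q]. As gcd(2,3) = 1, [L:Q] is divisible by 6. Conversely L is generated over Q by √111 and ∛892, so [L:Q] ≤ 2·3 = 6. Therefore [Q(√111, ∛892) : Q] = 6.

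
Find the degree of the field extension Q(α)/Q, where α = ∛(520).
[Q(α):Q] = 3

The minimal polynomial of α is x^3 - 520, irreducible over Q since 520 is not a perfect cube (so x^3 - 520 has no rational root). Hence [Q(α):Q] = deg(m_α) = 3.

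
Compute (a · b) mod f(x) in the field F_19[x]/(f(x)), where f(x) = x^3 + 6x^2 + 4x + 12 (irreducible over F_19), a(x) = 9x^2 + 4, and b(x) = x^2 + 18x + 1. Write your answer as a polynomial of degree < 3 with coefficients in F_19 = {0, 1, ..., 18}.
a · b ≡ 13x^2 + 7x (mod f(x))

Multiply in F_19[x]: a(x)·b(x) = (9x^2 + 4)·(x^2 + 18x + 1) = 9x^4 + 10x^3 + 13x^2 + 15x + 4. This has degree ≥ 3, so divide by f(x) over F_19: 9x^4 + 10x^3 + 13x^2 + 15x + 4 = (9x + 13)·(x^3 + 6x^2 + 4x + 12) + (13x^2 + 7x). Hence a·b ≡ 13x^2 + 7x (mod f). (F_19[x]/(f) is a field with 19^3 = 6859 elements since f is irreducible of degree 3.)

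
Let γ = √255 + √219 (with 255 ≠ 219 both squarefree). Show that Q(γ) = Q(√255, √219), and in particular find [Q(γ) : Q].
[Q(γ) : Q] = 4 (equivalently, Q(γ) = Q(√255, √219))

Obviously Q(γ) ⊆ Q(√255, √219), and [Q(√255, √219):Q] = 4 (since 255, 219 are distinct squarefree integers > 1 with 55845 not a perfect square). To show equality we compute the minimal polynomial of γ. From γ = √255 + √219: γ^2 = 255 + 2√(55845) + 219 = 474 + 2√(55845), so γ^2 - 474 = 2√(55845); squaring, (γ^2 - 474)^2 = 4·55845, i.e. γ^4 - 948γ^2 + 224676 - 223380 = 0, i.e. γ^4 - 948γ^2 + 1296 = 0. So γ is a root of x^4 - 948x^2 + 1296. This polynomial is irreducible over Q: it has no rational root (each ±√255 ± √219 is irrational), and any factorization into two quadratics over Q would force √(55845) ∈ Q (pairing opposite roots) or √255, √219 ∈ Q (other pairings), all impossible. Hence [Q(γ):Q] = 4 = [Q(√255, √219):Q], so Q(γ) = Q(√255, √219).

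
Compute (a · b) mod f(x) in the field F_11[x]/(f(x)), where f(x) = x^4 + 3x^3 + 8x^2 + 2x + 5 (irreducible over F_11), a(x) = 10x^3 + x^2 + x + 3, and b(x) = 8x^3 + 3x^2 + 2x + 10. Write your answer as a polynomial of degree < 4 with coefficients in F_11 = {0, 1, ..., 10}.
a · b ≡ 10x^3 + 5x^2 + 9x + 1 (mod f(x))

Multiply in F_11[x]: a(x)·b(x) = (10x^3 + x^2 + x + 3)·(8x^3 + 3x^2 + 2x + 10) = 3x^6 + 5x^5 + 9x^4 + 8x^3 + 10x^2 + 5x + 8. This has degree ≥ 4, so divide by f(x) over F_11: 3x^6 + 5x^5 + 9x^4 + 8x^3 + 10x^2 + 5x + 8 = (3x^2 + 7x + 8)·(x^4 + 3x^3 + 8x^2 + 2x + 5) + (10x^3 + 5x^2 + 9x + 1). Hence a·b ≡ 10x^3 + 5x^2 + 9x + 1 (mod f). (F_11[x]/(f) is a field with 11^4 = 14641 elements since f is irreducible of degree 4.)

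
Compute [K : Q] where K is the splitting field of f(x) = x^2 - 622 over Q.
[K : Q] = 2

f(x) = x^2 - 622 factors as (x - √622)(x + √622). The splitting field is K = Q(√622). Since 622 is squarefree and > 1, it is not a perfect square, so x^2 - 622 is irreducible over Q and [Q(√622) : Q] = 2. Hence [K : Q] = 2.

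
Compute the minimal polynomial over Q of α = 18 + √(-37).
m_α(x) = x^2 - 36x + 361

From α - 18 = √(-37), squaring gives (α - 18)^2 = -37, i.e. α^2 - 36α + 324 = -37, so α^2 - 36α + 361 = 0. The discriminant of x^2 - 36x + 361 is (-36)^2 - 4·(361) = 1296 - 1444 = -148, and 4·(-37) is not a perfect square in Q since -37 is squarefree and ≠ 1. Hence x^2 - 36x + 361 is irreducible over Q and is the minimal polynomial of α.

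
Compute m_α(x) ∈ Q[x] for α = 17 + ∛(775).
m_α(x) = x^3 - 51x^2 + 867x - 5688

Set β = α - 17 = ∛(775), so β^3 = 775. Then (α - 17)^3 - 775 = 0, i.e. α is a root of g(x) = (x - 17)^3 - 775 = x^3 - 51x^2 + 867x - 5688. Since g(x) = h(x - 17) where h(x) = x^3 - 775, and h is irreducible over Q (because 775 is not a perfect cube, so h has no rational root, and a monic cubic with no rational root is irreducible), g is also irreducible (irreducibility is preserved under the substitution x → x - 17). Hence m_α(x) = x^3 - 51x^2 + 867x - 5688.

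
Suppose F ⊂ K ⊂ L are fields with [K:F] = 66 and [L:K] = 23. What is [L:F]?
[L:F] = 1518

The tower law says that for any tower of field extensions F ⊂ K ⊂ L with finite degrees, [L:F] = [L:K] · [K:F]. Here this gives [L:F] = 23 · 66 = 1518.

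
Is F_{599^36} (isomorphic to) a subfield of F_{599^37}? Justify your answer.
No: F_{599^36} is not a subfield of F_{599^37}

F_{p^m} embeds in F_{p^n} iff m | n. Here 36 ∤ 37 (since 37 = 1·36 + 1 with remainder 1 ≠ 0), so F_{599^36} is not a subfield of F_{599^37}. Equivalently: if it were, the tower law would give 36 = [F_{599^36}:F_599] dividing [F_{599^37}:F_599] = 37, contradiction.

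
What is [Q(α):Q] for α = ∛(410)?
[Q(α):Q] = 3

The minimal polynomial of α is x^3 - 410, irreducible over Q since 410 is not a perfect cube (so x^3 - 410 has no rational root). Hence [Q(α):Q] = deg(m_α) = 3.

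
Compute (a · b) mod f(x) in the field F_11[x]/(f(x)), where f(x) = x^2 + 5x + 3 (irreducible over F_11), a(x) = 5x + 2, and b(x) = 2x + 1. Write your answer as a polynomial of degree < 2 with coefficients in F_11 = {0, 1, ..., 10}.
a · b ≡ 3x + 5 (mod f(x))

Multiply in F_11[x]: a(x)·b(x) = (5x + 2)·(2x + 1) = 10x^2 + 9x + 2. This has degree ≥ 2, so divide by f(x) over F_11: 10x^2 + 9x + 2 = (10)·(x^2 + 5x + 3) + (3x + 5). Hence a·b ≡ 3x + 5 (mod f). (F_11[x]/(f) is a field with 11^2 = 121 elements since f is irreducible of degree 2.)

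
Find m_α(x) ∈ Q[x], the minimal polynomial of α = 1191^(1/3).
m_α(x) = x^3 - 1191

α satisfies α^3 = 1191, so x^3 - 1191 annihilates α. By the rational root test, a rational root p/q (in lowest terms) of x^3 - 1191 would satisfy p^3 = 1191 q^3, forcing q = 1 and p^3 = 1191; but 1191 is not a perfect cube, contradiction. A monic cubic over Q with no rational root is irreducible (any nontrivial factorization would include a linear factor). Hence x^3 - 1191 is the minimal polynomial of α, and in particular [Q(α):Q] = 3.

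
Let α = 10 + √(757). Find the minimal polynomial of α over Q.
m_α(x) = x^2 - 20x - 657

From α - 10 = √(757), squaring gives (α - 10)^2 = 757, i.e. α^2 - 20α + 100 = 757, so α^2 - 20α - 657 = 0. The discriminant of x^2 - 20x - 657 is (-20)^2 - 4·(-657) = 400 + 2628 = 3028, and 4·(757) is not a perfect square in Q since 757 is squarefree and ≠ 1. Hence x^2 - 20x - 657 is irreducible over Q and is the minimal polynomial of α.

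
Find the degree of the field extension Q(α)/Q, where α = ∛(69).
[Q(α):Q] = 3

The minimal polynomial of α is x^3 - 69, irreducible over Q since 69 is not a perfect cube (so x^3 - 69 has no rational root). Hence [Q(α):Q] = deg(m_α) = 3.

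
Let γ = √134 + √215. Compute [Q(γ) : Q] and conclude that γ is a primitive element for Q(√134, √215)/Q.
[Q(γ) : Q] = 4 (equivalently, Q(γ) = Q(√134, √215))

Obviously Q(γ) ⊆ Q(√134, √215), and [Q(√134, √215):Q] = 4 (since 134, 215 are distinct squarefree integers > 1 with 28810 not a perfect square). To show equality we compute the minimal polynomial of γ. From γ = √134 + √215: γ^2 = 134 + 2√(28810) + 215 = 349 + 2√(28810), so γ^2 - 349 = 2√(28810); squaring, (γ^2 - 349)^2 = 4·28810, i.e. γ^4 - 698γ^2 + 121801 - 115240 = 0, i.e. γ^4 - 698γ^2 + 6561 = 0. So γ is a root of x^4 - 698x^2 + 6561. This polynomial is irreducible over Q: it has no rational root (each ±√134 ± √215 is irrational), and any factorization into two quadratics over Q would force √(28810) ∈ Q (pairing opposite roots) or √134, √215 ∈ Q (other pairings), all impossible. Hence [Q(γ):Q] = 4 = [Q(√134, √215):Q], so Q(γ) = Q(√134, √215).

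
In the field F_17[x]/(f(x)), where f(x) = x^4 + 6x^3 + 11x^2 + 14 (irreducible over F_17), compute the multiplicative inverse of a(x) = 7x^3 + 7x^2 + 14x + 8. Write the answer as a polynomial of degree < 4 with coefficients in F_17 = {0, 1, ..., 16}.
a(x)^(-1) ≡ 6x^3 + 13x^2 + 13x + 12 (mod f(x))

Since f is irreducible over F_17, F_17[x]/(f) is a field and a(x) ≠ 0 has an inverse. Apply the extended Euclidean algorithm to f(x) and a(x) in F_17[x]: f(x) = (5x + 8)·a(x) + (4x^2 + x + 1);  a(x) = (6x + 13)·(4x^2 + x + 1) + (12x + 12);  (4x^2 + x + 1) = (6x + 4)·(12x + 12) + (4). The last nonzero remainder is the constant 4 = gcd(f, a) in F_17. Back-substituting through the division chain expresses 4 = s(x)·a(x) + t(x)·f(x) with s(x) ≡ 7x^3 + x^2 + x + 14 (mod f), so (7x^3 + x^2 + x + 14)·a(x) ≡ 4 (mod f). Multiplying by 4^(-1) ≡ 13 in F_17 gives a(x)^(-1) ≡ 13·(7x^3 + x^2 + x + 14) ≡ 6x^3 + 13x^2 + 13x + 12 (mod f). Check: (7x^3 + 7x^2 + 14x + 8)·(6x^3 + 13x^2 + 13x + 12) = 8x^6 + 14x^5 + 11x^4 + 14x^3 + 13x^2 + 11 ≡ 1 (mod x^4 + 6x^3 + 11x^2 + 14).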